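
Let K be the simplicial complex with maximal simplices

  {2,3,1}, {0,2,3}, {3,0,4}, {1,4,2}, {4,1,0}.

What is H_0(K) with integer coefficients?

H_0 = Z.

Order the vertices as 0 < 1 < 2 < 3 < 4. Listing each simplex with vertices in this order, K has dimension 2 with simplices:

  0-simplices (5): [0], [1], [2], [3], [4]
  1-simplices (10): [0,1], [0,2], [0,3], [0,4], [1,2], [1,3], [1,4], [2,3], [2,4], [3,4]
  2-simplices (5): [0,1,4], [0,2,3], [0,3,4], [1,2,3], [1,2,4]

giving chain groups C_0 ≅ Z^5, C_1 ≅ Z^10, C_2 ≅ Z^5.

Boundary ∂_1: C_1 → C_0 sends each edge [p,q] (with p < q) to q − p. For instance
  ∂[0,2] = [2] − [0].
The 5×10 boundary matrix has rank 4 and Smith normal form diag(1,1,1,1).

Boundary ∂_2: C_2 → C_1 sends each 2-simplex [p,q,r] to [q,r] − [p,r] + [p,q]. For instance
  ∂[1,2,3] = [2,3] − [1,3] + [1,2],
  ∂[1,2,4] = [2,4] − [1,4] + [1,2].
The 10×5 boundary matrix has rank 5 and Smith normal form diag(1,1,1,1,1).

From H_k ≅ ker(∂_k) / im(∂_{k+1}) we obtain:

  H_0: rank C_0 − rank ∂_1 = 5 − 4 = 1, and the invariant factors of ∂_1 are all 1, so H_0 = Z.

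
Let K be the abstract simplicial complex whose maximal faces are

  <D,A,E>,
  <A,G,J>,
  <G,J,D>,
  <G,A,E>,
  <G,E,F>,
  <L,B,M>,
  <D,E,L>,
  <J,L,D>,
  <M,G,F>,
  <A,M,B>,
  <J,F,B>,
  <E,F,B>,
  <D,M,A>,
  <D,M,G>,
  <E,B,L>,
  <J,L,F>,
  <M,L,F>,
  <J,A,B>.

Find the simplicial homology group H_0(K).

H_0 = Z.

We work with the vertex ordering A < B < D < E < F < G < J < L < M. The simplices of K, each written with vertices in increasing order, are:

  0-simplices (9): A, B, D, E, F, G, J, L, M
  1-simplices (27): AB, AD, AE, AG, AJ, AM, BE, BF, BJ, BL, BM, DE, DG, DJ, DL, DM, EF, EG, EL, FG, FJ, FL, FM, GJ, GM, JL, LM
  2-simplices (18): ABJ, ABM, ADE, ADM, AEG, AGJ, BEF, BEL, BFJ, BLM, DEL, DGJ, DGM, DJL, EFG, FGM, FJL, FLM

giving chain groups C_0 ≅ Z^9, C_1 ≅ Z^27, C_2 ≅ Z^18.

∂_1: C_1 → C_0 is given by ∂[p,q] = [q] − [p].
This gives a 9×27 integer matrix of rank 8; reducing to Smith normal form yields diagonal entries (1,1,1,1,1,1,1,1).

∂_2: C_2 → C_1 sends each 2-simplex [p,q,r] to [q,r] − [p,r] + [p,q]. For instance
  ∂FGM = GM − FM + FG,
  ∂FJL = JL − FL + FJ.
The resulting 27×18 matrix has rank 18, and its Smith normal form has invariant factors (1,1,1,1,1,1,1,1,1,1,1,1,1,1,1,1,1,2).

Computing H_k = (kernel of ∂_k) / (image of ∂_{k+1}):

  H_0: rank C_0 − rank ∂_1 = 9 − 8 = 1, and the invariant factors of ∂_1 are all 1, so H_0 ≅ Z.

(K is a triangulation of the Klein bottle.)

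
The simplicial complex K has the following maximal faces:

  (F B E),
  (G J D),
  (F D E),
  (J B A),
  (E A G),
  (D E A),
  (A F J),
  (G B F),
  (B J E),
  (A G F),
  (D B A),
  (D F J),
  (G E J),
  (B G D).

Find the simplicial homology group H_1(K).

We work with the vertex ordering A < B < D < E < F < G < J. The simplices of K, each written with vertices in increasing order, are:

  0-simplices (7): A, B, D, E, F, G, J
  1-simplices (21): AB, AD, AE, AF, AG, AJ, BD, BE, BF, BG, BJ, DE, DF, DG, DJ, EF, EG, EJ, FG, FJ, GJ
  2-simplices (14): ABD, ABJ, ADE, AEG, AFG, AFJ, BDG, BEF, BEJ, BFG, DEF, DFJ, DGJ, EGJ

Hence C_0 ≅ Z^7, C_1 ≅ Z^21, C_2 ≅ Z^14.

∂_1: C_1 → C_0 sends each edge [p,q] (with p < q) to q − p. For instance
  ∂AE = E − A.
As a 7×21 matrix over Z this has rank 6, with invariant factors (1,1,1,1,1,1).

Boundary ∂_2: C_2 → C_1 sends each 2-simplex [p,q,r] to [q,r] − [p,r] + [p,q]. For instance
  ∂ABD = BD − AD + AB,
  ∂AEG = EG − AG + AE.
The resulting 21×14 matrix has rank 13, and its Smith normal form has invariant factors (1,1,1,1,1,1,1,1,1,1,1,1,1).

Computing H_k = (kernel of ∂_k) / (image of ∂_{k+1}):

  H_1: rank ker ∂_1 − rank ∂_2 = (21 − 6) − 13 = 2, and the invariant factors of ∂_2 are all 1, so H_1 ≅ Z^2.

(K is a triangulation of the torus T^2.)

H_1 ≅ Z^2.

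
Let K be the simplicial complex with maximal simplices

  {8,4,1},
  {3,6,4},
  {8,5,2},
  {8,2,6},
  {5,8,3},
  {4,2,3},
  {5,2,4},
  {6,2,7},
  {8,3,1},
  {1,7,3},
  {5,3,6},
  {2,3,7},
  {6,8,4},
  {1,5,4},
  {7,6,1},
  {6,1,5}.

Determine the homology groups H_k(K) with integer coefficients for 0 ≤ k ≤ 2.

Take the total order 1 < 2 < 3 < 4 < 5 < 6 < 7 < 8 on the vertex set. Then K (dimension 2) consists of the simplices:

  0-simplices (8): [1], [2], [3], [4], [5], [6], [7], [8]
  1-simplices (24): (24 of them)
  2-simplices (16): [1,3,7], [1,3,8], [1,4,5], [1,4,8], [1,5,6], [1,6,7], [2,3,4], [2,3,7], [2,4,5], [2,5,8], [2,6,7], [2,6,8], [3,4,6], [3,5,6], [3,5,8], [4,6,8]

giving chain groups C_0 ≅ Z^8, C_1 ≅ Z^24, C_2 ≅ Z^16.

Boundary ∂_1: C_1 → C_0 maps an edge to its endpoints' difference, ∂[p,q] = q − p. For instance
  ∂[3,8] = [8] − [3].
As a 8×24 matrix over Z this has rank 7, with invariant factors (1,1,1,1,1,1,1).

Boundary ∂_2: C_2 → C_1 acts by ∂[p,q,r] = [q,r] − [p,r] + [p,q]. For instance
  ∂[1,4,5] = [4,5] − [1,5] + [1,4],
  ∂[2,5,8] = [5,8] − [2,8] + [2,5].
The resulting 24×16 matrix has rank 15, and its Smith normal form has invariant factors (1,1,1,1,1,1,1,1,1,1,1,1,1,1,1).

Reading off H_k = ker ∂_k / im ∂_{k+1}:

  H_0: rank C_0 − rank ∂_1 = 8 − 7 = 1, and the invariant factors of ∂_1 are all 1, so H_0 ≅ Z.
  H_1: rank ker ∂_1 − rank ∂_2 = (24 − 7) − 15 = 2, and the invariant factors of ∂_2 are all 1, so H_1 ≅ Z^2.
  H_2: rank ker ∂_2 − rank ∂_3 = (16 − 15) − 0 = 1, and there is no ∂_3, so H_2 ≅ Z.

(K is a triangulation of the torus T^2.)

H_0 ≅ Z,  H_1 ≅ Z^2,  H_2 ≅ Z.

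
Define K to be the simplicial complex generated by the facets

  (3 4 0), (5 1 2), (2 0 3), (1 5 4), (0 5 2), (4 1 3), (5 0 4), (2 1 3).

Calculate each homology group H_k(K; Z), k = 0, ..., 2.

H_0 ≅ Z,  H_1 = 0,  H_2 ≅ Z.

We work with the vertex ordering 0 < 1 < 2 < 3 < 4 < 5. The simplices of K, each written with vertices in increasing order, are:

  0-simplices (6): [0], [1], [2], [3], [4], [5]
  1-simplices (12): [0,2], [0,3], [0,4], [0,5], [1,2], [1,3], [1,4], [1,5], [2,3], [2,5], [3,4], [4,5]
  2-simplices (8): [0,2,3], [0,2,5], [0,3,4], [0,4,5], [1,2,3], [1,2,5], [1,3,4], [1,4,5]

giving chain groups C_0 ≅ Z^6, C_1 ≅ Z^12, C_2 ≅ Z^8.

The boundary map ∂_1: C_1 → C_0 sends each edge [p,q] (with p < q) to q − p. For instance
  ∂[1,4] = [4] − [1].
The resulting 6×12 matrix has rank 5, and its Smith normal form has invariant factors (1,1,1,1,1).

Boundary ∂_2: C_2 → C_1 acts by ∂[p,q,r] = [q,r] − [p,r] + [p,q]. For instance
  ∂[0,2,5] = [2,5] − [0,5] + [0,2],
  ∂[1,3,4] = [3,4] − [1,4] + [1,3].
The 12×8 boundary matrix has rank 7 and Smith normal form diag(1,1,1,1,1,1,1).

Reading off H_k = ker ∂_k / im ∂_{k+1}:

  H_0: rank C_0 − rank ∂_1 = 6 − 5 = 1, and the invariant factors of ∂_1 are all 1, so H_0 = Z.
  H_1: rank ker ∂_1 − rank ∂_2 = (12 − 5) − 7 = 0, and the invariant factors of ∂_2 are all 1, so H_1 = 0.
  H_2: rank ker ∂_2 − rank ∂_3 = (8 − 7) − 0 = 1, and there is no ∂_3, so H_2 = Z.

(K is a triangulation of the 2-sphere S^2.)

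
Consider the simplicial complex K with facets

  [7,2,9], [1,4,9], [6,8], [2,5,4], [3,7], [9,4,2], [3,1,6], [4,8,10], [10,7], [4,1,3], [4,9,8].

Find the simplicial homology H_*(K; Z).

K has 10 vertices, 20 edges, 8 triangles.
rank ∂_0 = 0, rank ∂_1 = 9 ⇒ b_0 = 10 − 0 − 9 = 1; all invariant factors of ∂_1 are 1 so no torsion. So H_0 ≅ Z.
rank ∂_1 = 9, rank ∂_2 = 8 ⇒ b_1 = 20 − 9 − 8 = 3; all invariant factors of ∂_2 are 1 so no torsion. So H_1 ≅ Z^3.
rank ∂_2 = 8, rank ∂_3 = 0 ⇒ b_2 = 8 − 8 − 0 = 0. So H_2 ≅ 0.

H_0 ≅ Z,  H_1 ≅ Z^3,  H_2 = 0.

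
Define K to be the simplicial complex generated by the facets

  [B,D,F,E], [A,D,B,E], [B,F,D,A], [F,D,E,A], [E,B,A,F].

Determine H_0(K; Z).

H_0 ≅ Z.

We work with the vertex ordering A < B < D < E < F. The simplices of K, each written with vertices in increasing order, are:

  0-simplices (5): A, B, D, E, F
  1-simplices (10): AB, AD, AE, AF, BD, BE, BF, DE, DF, EF
  2-simplices (10): ABD, ABE, ABF, ADE, ADF, AEF, BDE, BDF, BEF, DEF
  3-simplices (5): ABDE, ABDF, ABEF, ADEF, BDEF

giving chain groups C_0 ≅ Z^5, C_1 ≅ Z^10, C_2 ≅ Z^10, C_3 ≅ Z^5.

Boundary ∂_1: C_1 → C_0 maps an edge to its endpoints' difference, ∂[p,q] = q − p. For instance
  ∂BF = F − B.
As a 5×10 matrix over Z this has rank 4, with invariant factors (1,1,1,1).

Boundary ∂_2: C_2 → C_1 maps a triangle to the signed sum of its edges. For instance
  ∂ABF = BF − AF + AB,
  ∂BEF = EF − BF + BE.
As a 10×10 matrix over Z this has rank 6, with invariant factors (1,1,1,1,1,1).

∂_3: C_3 → C_2 sends each 3-simplex σ to the alternating sum Σ_i (−1)^i (σ with its i-th vertex removed). For instance
  ∂BDEF = DEF − BEF + BDF − BDE,
  ∂ABDE = BDE − ADE + ABE − ABD.
The resulting 10×5 matrix has rank 4, and its Smith normal form has invariant factors (1,1,1,1).

Computing H_k = (kernel of ∂_k) / (image of ∂_{k+1}):

  H_0: rank C_0 − rank ∂_1 = 5 − 4 = 1, and the invariant factors of ∂_1 are all 1, so H_0 ≅ Z.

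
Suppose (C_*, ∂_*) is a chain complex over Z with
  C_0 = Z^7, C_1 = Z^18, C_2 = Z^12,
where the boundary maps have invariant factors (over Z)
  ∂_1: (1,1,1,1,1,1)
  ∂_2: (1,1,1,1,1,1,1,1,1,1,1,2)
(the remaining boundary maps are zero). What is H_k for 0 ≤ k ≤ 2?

H_0: b_0 = 7 − 0 − 6 = 1; torsion from ∂_1 factors > 1: none. So H_0 = Z.
H_1: b_1 = 18 − 6 − 12 = 0; torsion from ∂_2 factors > 1: [2]. So H_1 = Z/2.
H_2: b_2 = 12 − 12 − 0 = 0; torsion from ∂_3 factors > 1: none. So H_2 = 0.

H_0 = Z,  H_1 = Z/2,  H_2 = 0.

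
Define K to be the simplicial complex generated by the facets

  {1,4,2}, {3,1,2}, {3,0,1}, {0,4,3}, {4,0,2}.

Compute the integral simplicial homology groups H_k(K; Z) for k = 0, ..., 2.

Fix the vertex order 0 < 1 < 2 < 3 < 4 and write every simplex with vertices in increasing order. Then dim K = 2 and the simplices of K are:

  0-simplices (5): [0], [1], [2], [3], [4]
  1-simplices (10): [0,1], [0,2], [0,3], [0,4], [1,2], [1,3], [1,4], [2,3], [2,4], [3,4]
  2-simplices (5): [0,1,3], [0,2,4], [0,3,4], [1,2,3], [1,2,4]

Hence C_0 ≅ Z^5, C_1 ≅ Z^10, C_2 ≅ Z^5.

The boundary map ∂_1: C_1 → C_0 is given by ∂[p,q] = [q] − [p].
This gives a 5×10 integer matrix of rank 4; reducing to Smith normal form yields diagonal entries (1,1,1,1).

The boundary map ∂_2: C_2 → C_1 acts by ∂[p,q,r] = [q,r] − [p,r] + [p,q]. For instance
  ∂[1,2,3] = [2,3] − [1,3] + [1,2],
  ∂[0,2,4] = [2,4] − [0,4] + [0,2].
This gives a 10×5 integer matrix of rank 5; reducing to Smith normal form yields diagonal entries (1,1,1,1,1).

Now H_k = ker ∂_k / im ∂_{k+1}, so:

  H_0: rank C_0 − rank ∂_1 = 5 − 4 = 1, and the invariant factors of ∂_1 are all 1, so H_0 = Z.
  H_1: rank ker ∂_1 − rank ∂_2 = (10 − 4) − 5 = 1, and the invariant factors of ∂_2 are all 1, so H_1 = Z.
  H_2: rank ker ∂_2 − rank ∂_3 = (5 − 5) − 0 = 0, and there is no ∂_3, so H_2 = 0.

As a check, the Euler characteristic is 5 − 10 + 5 = 0, which agrees with 1 − 1 + 0 = 0.

H_0 ≅ Z,  H_1 ≅ Z,  H_2 = 0.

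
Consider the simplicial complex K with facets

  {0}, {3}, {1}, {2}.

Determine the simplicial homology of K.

H_0 = Z^4.

K has 4 vertices.
rank ∂_0 = 0, rank ∂_1 = 0 ⇒ b_0 = 4 − 0 − 0 = 4. So H_0 ≅ Z^4.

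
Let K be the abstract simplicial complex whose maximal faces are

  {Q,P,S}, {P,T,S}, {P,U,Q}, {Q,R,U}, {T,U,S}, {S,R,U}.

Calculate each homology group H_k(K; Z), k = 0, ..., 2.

We work with the vertex ordering P < Q < R < S < T < U. The simplices of K, each written with vertices in increasing order, are:

  0-simplices (6): P, Q, R, S, T, U
  1-simplices (12): PQ, PS, PT, PU, QR, QS, QU, RS, RU, ST, SU, TU
  2-simplices (6): PQS, PQU, PST, QRU, RSU, STU

giving chain groups C_0 ≅ Z^6, C_1 ≅ Z^12, C_2 ≅ Z^6.

Boundary ∂_1: C_1 → C_0 maps an edge to its endpoints' difference, ∂[p,q] = q − p.
The 6×12 boundary matrix has rank 5 and Smith normal form diag(1,1,1,1,1).

∂_2: C_2 → C_1 maps a triangle to the signed sum of its edges. For instance
  ∂STU = TU − SU + ST,
  ∂RSU = SU − RU + RS.
The resulting 12×6 matrix has rank 6, and its Smith normal form has invariant factors (1,1,1,1,1,1).

From H_k ≅ ker(∂_k) / im(∂_{k+1}) we obtain:

  H_0: rank C_0 − rank ∂_1 = 6 − 5 = 1, and the invariant factors of ∂_1 are all 1, so H_0 ≅ Z.
  H_1: rank ker ∂_1 − rank ∂_2 = (12 − 5) − 6 = 1, and the invariant factors of ∂_2 are all 1, so H_1 ≅ Z.
  H_2: rank ker ∂_2 − rank ∂_3 = (6 − 6) − 0 = 0, and there is no ∂_3, so H_2 ≅ 0.

As a check, the Euler characteristic is 6 − 12 + 6 = 0, which agrees with 1 − 1 + 0 = 0.

H_0 ≅ Z,  H_1 ≅ Z,  H_2 = 0.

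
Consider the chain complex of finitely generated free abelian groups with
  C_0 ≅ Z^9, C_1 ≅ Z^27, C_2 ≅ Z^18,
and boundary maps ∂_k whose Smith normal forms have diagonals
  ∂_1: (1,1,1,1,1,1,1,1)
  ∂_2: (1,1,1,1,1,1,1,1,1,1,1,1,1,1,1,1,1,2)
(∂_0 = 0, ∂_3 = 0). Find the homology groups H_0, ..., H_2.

H_0 = Z,  H_1 = Z ⊕ Z_2,  H_2 = 0.

H_0: b_0 = 9 − 0 − 8 = 1; torsion from ∂_1 factors > 1: none. So H_0 = Z.
H_1: b_1 = 27 − 8 − 18 = 1; torsion from ∂_2 factors > 1: [2]. So H_1 = Z ⊕ Z_2.
H_2: b_2 = 18 − 18 − 0 = 0; torsion from ∂_3 factors > 1: none. So H_2 = 0.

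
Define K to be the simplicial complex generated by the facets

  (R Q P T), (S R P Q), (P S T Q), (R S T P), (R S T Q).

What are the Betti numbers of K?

b_0 = 1, b_1 = 0, b_2 = 0, b_3 = 1.

Fix the vertex order P < Q < R < S < T and write every simplex with vertices in increasing order. Then dim K = 3 and the simplices of K are:

  0-simplices (5): P, Q, R, S, T
  1-simplices (10): PQ, PR, PS, PT, QR, QS, QT, RS, RT, ST
  2-simplices (10): PQR, PQS, PQT, PRS, PRT, PST, QRS, QRT, QST, RST
  3-simplices (5): PQRS, PQRT, PQST, PRST, QRST

giving chain groups C_0 ≅ Z^5, C_1 ≅ Z^10, C_2 ≅ Z^10, C_3 ≅ Z^5.

The boundary map ∂_1: C_1 → C_0 is given by ∂[p,q] = [q] − [p].
The resulting 5×10 matrix has rank 4, and its Smith normal form has invariant factors (1,1,1,1).

The boundary map ∂_2: C_2 → C_1 maps a triangle to the signed sum of its edges. For instance
  ∂PRT = RT − PT + PR,
  ∂QRS = RS − QS + QR.
The resulting 10×10 matrix has rank 6, and its Smith normal form has invariant factors (1,1,1,1,1,1).

The boundary map ∂_3: C_3 → C_2 sends each 3-simplex σ to the alternating sum Σ_i (−1)^i (σ with its i-th vertex removed). For instance
  ∂QRST = RST − QST + QRT − QRS,
  ∂PQRT = QRT − PRT + PQT − PQR.
The resulting 10×5 matrix has rank 4, and its Smith normal form has invariant factors (1,1,1,1).

Reading off H_k = ker ∂_k / im ∂_{k+1}:

  H_0: rank C_0 − rank ∂_1 = 5 − 4 = 1, and the invariant factors of ∂_1 are all 1, so H_0 = Z.
  H_1: rank ker ∂_1 − rank ∂_2 = (10 − 4) − 6 = 0, and the invariant factors of ∂_2 are all 1, so H_1 = 0.
  H_2: rank ker ∂_2 − rank ∂_3 = (10 − 6) − 4 = 0, and the invariant factors of ∂_3 are all 1, so H_2 = 0.
  H_3: rank ker ∂_3 − rank ∂_4 = (5 − 4) − 0 = 1, and there is no ∂_4, so H_3 = Z.

Hence the Betti numbers are b_0 = 1, b_1 = 0, b_2 = 0, b_3 = 1.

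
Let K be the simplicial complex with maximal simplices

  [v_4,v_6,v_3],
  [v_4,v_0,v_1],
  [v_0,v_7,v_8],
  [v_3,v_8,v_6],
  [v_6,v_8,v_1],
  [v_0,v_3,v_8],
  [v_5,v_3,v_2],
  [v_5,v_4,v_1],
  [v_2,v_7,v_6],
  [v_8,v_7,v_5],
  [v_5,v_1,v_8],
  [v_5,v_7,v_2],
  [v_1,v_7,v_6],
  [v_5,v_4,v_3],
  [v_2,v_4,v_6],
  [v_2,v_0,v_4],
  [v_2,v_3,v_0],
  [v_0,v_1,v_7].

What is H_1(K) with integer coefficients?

H_1 = Z ⊕ Z/2.

We work with the vertex ordering v_0 < v_1 < v_2 < v_3 < v_4 < v_5 < v_6 < v_7 < v_8. The simplices of K, each written with vertices in increasing order, are:

  0-simplices (9): [v_0], [v_1], [v_2], [v_3], [v_4], [v_5], [v_6], [v_7], [v_8]
  1-simplices (27): (27 of them)
  2-simplices (18): (18 of them)

so the chain groups are C_0 ≅ Z^9, C_1 ≅ Z^27, C_2 ≅ Z^18.

The boundary map ∂_1: C_1 → C_0 maps an edge to its endpoints' difference, ∂[p,q] = q − p.
As a 9×27 matrix over Z this has rank 8, with invariant factors (1,1,1,1,1,1,1,1).

The boundary map ∂_2: C_2 → C_1 sends each 2-simplex [p,q,r] to [q,r] − [p,r] + [p,q]. For instance
  ∂[v_1,v_4,v_5] = [v_4,v_5] − [v_1,v_5] + [v_1,v_4],
  ∂[v_0,v_2,v_3] = [v_2,v_3] − [v_0,v_3] + [v_0,v_2].
The resulting 27×18 matrix has rank 18, and its Smith normal form has invariant factors (1,1,1,1,1,1,1,1,1,1,1,1,1,1,1,1,1,2).

Computing H_k = (kernel of ∂_k) / (image of ∂_{k+1}):

  H_1: rank ker ∂_1 − rank ∂_2 = (27 − 8) − 18 = 1, and ∂_2 has invariant factor 2 > 1, so H_1 ≅ Z ⊕ Z/2.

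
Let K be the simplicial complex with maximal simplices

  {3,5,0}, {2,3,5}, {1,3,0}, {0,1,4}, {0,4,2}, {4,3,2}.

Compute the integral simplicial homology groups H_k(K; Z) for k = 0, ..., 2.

We work with the vertex ordering 0 < 1 < 2 < 3 < 4 < 5. The simplices of K, each written with vertices in increasing order, are:

  0-simplices (6): [0], [1], [2], [3], [4], [5]
  1-simplices (12): [0,1], [0,2], [0,3], [0,4], [0,5], [1,3], [1,4], [2,3], [2,4], [2,5], [3,4], [3,5]
  2-simplices (6): [0,1,3], [0,1,4], [0,2,4], [0,3,5], [2,3,4], [2,3,5]

Hence C_0 ≅ Z^6, C_1 ≅ Z^12, C_2 ≅ Z^6.

∂_1: C_1 → C_0 maps an edge to its endpoints' difference, ∂[p,q] = q − p. For instance
  ∂[3,5] = [5] − [3].
As a 6×12 matrix over Z this has rank 5, with invariant factors (1,1,1,1,1).

Boundary ∂_2: C_2 → C_1 acts by ∂[p,q,r] = [q,r] − [p,r] + [p,q]. For instance
  ∂[0,2,4] = [2,4] − [0,4] + [0,2],
  ∂[2,3,4] = [3,4] − [2,4] + [2,3].
The 12×6 boundary matrix has rank 6 and Smith normal form diag(1,1,1,1,1,1).

Reading off H_k = ker ∂_k / im ∂_{k+1}:

  H_0: rank C_0 − rank ∂_1 = 6 − 5 = 1, and the invariant factors of ∂_1 are all 1, so H_0 = Z.
  H_1: rank ker ∂_1 − rank ∂_2 = (12 − 5) − 6 = 1, and the invariant factors of ∂_2 are all 1, so H_1 = Z.
  H_2: rank ker ∂_2 − rank ∂_3 = (6 − 6) − 0 = 0, and there is no ∂_3, so H_2 = 0.

(K is a triangulation of the cylinder S^1 x I.)

H_0 = Z,  H_1 = Z,  H_2 = 0.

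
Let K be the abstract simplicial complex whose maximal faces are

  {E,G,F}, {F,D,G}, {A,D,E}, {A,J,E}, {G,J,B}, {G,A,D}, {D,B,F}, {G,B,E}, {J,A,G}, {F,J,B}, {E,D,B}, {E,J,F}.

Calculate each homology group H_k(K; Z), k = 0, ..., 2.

H_0 ≅ Z,  H_1 ≅ Z/2,  H_2 = 0.

Take the total order A < B < D < E < F < G < J on the vertex set. Then K (dimension 2) consists of the simplices:

  0-simplices (7): A, B, D, E, F, G, J
  1-simplices (18): AD, AE, AG, AJ, BD, BE, BF, BG, BJ, DE, DF, DG, EF, EG, EJ, FG, FJ, GJ
  2-simplices (12): ADE, ADG, AEJ, AGJ, BDE, BDF, BEG, BFJ, BGJ, DFG, EFG, EFJ

Hence C_0 ≅ Z^7, C_1 ≅ Z^18, C_2 ≅ Z^12.

The boundary map ∂_1: C_1 → C_0 is given by ∂[p,q] = [q] − [p].
This gives a 7×18 integer matrix of rank 6; reducing to Smith normal form yields diagonal entries (1,1,1,1,1,1).

The boundary map ∂_2: C_2 → C_1 acts by ∂[p,q,r] = [q,r] − [p,r] + [p,q]. For instance
  ∂AGJ = GJ − AJ + AG,
  ∂EFG = FG − EG + EF.
This gives a 18×12 integer matrix of rank 12; reducing to Smith normal form yields diagonal entries (1,1,1,1,1,1,1,1,1,1,1,2).

From H_k ≅ ker(∂_k) / im(∂_{k+1}) we obtain:

  H_0: rank C_0 − rank ∂_1 = 7 − 6 = 1, and the invariant factors of ∂_1 are all 1, so H_0 = Z.
  H_1: rank ker ∂_1 − rank ∂_2 = (18 − 6) − 12 = 0, and ∂_2 has invariant factor 2 > 1, so H_1 = Z/2.
  H_2: rank ker ∂_2 − rank ∂_3 = (12 − 12) − 0 = 0, and there is no ∂_3, so H_2 = 0.

As a check, the Euler characteristic is 7 − 18 + 12 = 1, which agrees with 1 − 0 + 0 = 1.
(K is a triangulation of the real projective plane RP^2.)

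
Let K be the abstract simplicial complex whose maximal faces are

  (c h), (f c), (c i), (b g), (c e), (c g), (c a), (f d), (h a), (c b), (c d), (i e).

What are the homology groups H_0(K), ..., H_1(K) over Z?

H_0 = Z,  H_1 = Z^4.

We work with the vertex ordering a < b < c < d < e < f < g < h < i. The simplices of K, each written with vertices in increasing order, are:

  0-simplices (9): a, b, c, d, e, f, g, h, i
  1-simplices (12): ac, ah, bc, bg, cd, ce, cf, cg, ch, ci, df, ei

giving chain groups C_0 ≅ Z^9, C_1 ≅ Z^12.

∂_1: C_1 → C_0 is given by ∂[p,q] = [q] − [p].
The 9×12 boundary matrix has rank 8 and Smith normal form diag(1,1,1,1,1,1,1,1).

From H_k ≅ ker(∂_k) / im(∂_{k+1}) we obtain:

  H_0: rank C_0 − rank ∂_1 = 9 − 8 = 1, and the invariant factors of ∂_1 are all 1, so H_0 = Z.
  H_1: rank ker ∂_1 − rank ∂_2 = (12 − 8) − 0 = 4, and there is no ∂_2, so H_1 = Z^4.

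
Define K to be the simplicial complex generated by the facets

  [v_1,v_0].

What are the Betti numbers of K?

b_0 = 1, b_1 = 0.

Take the total order v_0 < v_1 on the vertex set. Then K (dimension 1) consists of the simplices:

  0-simplices (2): [v_0], [v_1]
  1-simplices (1): [v_0,v_1]

Hence C_0 ≅ Z^2, C_1 ≅ Z^1.

The boundary map ∂_1: C_1 → C_0 sends each edge [p,q] (with p < q) to q − p. For instance
  ∂[v_0,v_1] = [v_1] − [v_0].
The 2×1 boundary matrix has rank 1 and Smith normal form diag(1).

Now H_k = ker ∂_k / im ∂_{k+1}, so:

  H_0: rank C_0 − rank ∂_1 = 2 − 1 = 1, and the invariant factors of ∂_1 are all 1, so H_0 = Z.
  H_1: rank ker ∂_1 − rank ∂_2 = (1 − 1) − 0 = 0, and there is no ∂_2, so H_1 = 0.

As a check, the Euler characteristic is 2 − 1 = 1, which agrees with 1 − 0 = 1.
(K is a triangulation of the 1-simplex.)

Hence the Betti numbers are b_0 = 1, b_1 = 0.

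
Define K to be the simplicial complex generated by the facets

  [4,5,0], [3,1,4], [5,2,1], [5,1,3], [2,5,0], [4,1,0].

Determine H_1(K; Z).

H_1 ≅ Z.

Order the vertices as 0 < 1 < 2 < 3 < 4 < 5. Listing each simplex with vertices in this order, K has dimension 2 with simplices:

  0-simplices (6): [0], [1], [2], [3], [4], [5]
  1-simplices (12): [0,1], [0,2], [0,4], [0,5], [1,2], [1,3], [1,4], [1,5], [2,5], [3,4], [3,5], [4,5]
  2-simplices (6): [0,1,4], [0,2,5], [0,4,5], [1,2,5], [1,3,4], [1,3,5]

Hence C_0 ≅ Z^6, C_1 ≅ Z^12, C_2 ≅ Z^6.

Boundary ∂_1: C_1 → C_0 is given by ∂[p,q] = [q] − [p]. For instance
  ∂[1,4] = [4] − [1].
As a 6×12 matrix over Z this has rank 5, with invariant factors (1,1,1,1,1).

∂_2: C_2 → C_1 maps a triangle to the signed sum of its edges. For instance
  ∂[1,3,4] = [3,4] − [1,4] + [1,3],
  ∂[0,1,4] = [1,4] − [0,4] + [0,1].
As a 12×6 matrix over Z this has rank 6, with invariant factors (1,1,1,1,1,1).

From H_k ≅ ker(∂_k) / im(∂_{k+1}) we obtain:

  H_1: rank ker ∂_1 − rank ∂_2 = (12 − 5) − 6 = 1, and the invariant factors of ∂_2 are all 1, so H_1 ≅ Z.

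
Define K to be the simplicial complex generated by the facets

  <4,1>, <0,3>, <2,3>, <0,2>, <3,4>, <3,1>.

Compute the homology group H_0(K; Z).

H_0 ≅ Z.

Order the vertices as 0 < 1 < 2 < 3 < 4. Listing each simplex with vertices in this order, K has dimension 1 with simplices:

  0-simplices (5): [0], [1], [2], [3], [4]
  1-simplices (6): [0,2], [0,3], [1,3], [1,4], [2,3], [3,4]

giving chain groups C_0 ≅ Z^5, C_1 ≅ Z^6.

Boundary ∂_1: C_1 → C_0 maps an edge to its endpoints' difference, ∂[p,q] = q − p.
This gives a 5×6 integer matrix of rank 4; reducing to Smith normal form yields diagonal entries (1,1,1,1).

From H_k ≅ ker(∂_k) / im(∂_{k+1}) we obtain:

  H_0: rank C_0 − rank ∂_1 = 5 − 4 = 1, and the invariant factors of ∂_1 are all 1, so H_0 = Z.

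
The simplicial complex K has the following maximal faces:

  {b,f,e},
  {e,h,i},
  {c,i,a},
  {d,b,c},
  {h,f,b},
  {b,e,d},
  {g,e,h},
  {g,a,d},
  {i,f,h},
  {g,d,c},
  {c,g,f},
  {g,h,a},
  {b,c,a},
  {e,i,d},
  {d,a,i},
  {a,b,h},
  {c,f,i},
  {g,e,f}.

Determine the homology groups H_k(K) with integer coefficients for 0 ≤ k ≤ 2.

Take the total order a < b < c < d < e < f < g < h < i on the vertex set. Then K (dimension 2) consists of the simplices:

  0-simplices (9): a, b, c, d, e, f, g, h, i
  1-simplices (27): ab, ac, ad, ag, ah, ai, bc, bd, be, bf, bh, cd, cf, cg, ci, de, dg, di, ef, eg, eh, ei, fg, fh, fi, gh, hi
  2-simplices (18): abc, abh, aci, adg, adi, agh, bcd, bde, bef, bfh, cdg, cfg, cfi, dei, efg, egh, ehi, fhi

so the chain groups are C_0 ≅ Z^9, C_1 ≅ Z^27, C_2 ≅ Z^18.

∂_1: C_1 → C_0 is given by ∂[p,q] = [q] − [p]. For instance
  ∂di = i − d.
This gives a 9×27 integer matrix of rank 8; reducing to Smith normal form yields diagonal entries (1,1,1,1,1,1,1,1).

Boundary ∂_2: C_2 → C_1 maps a triangle to the signed sum of its edges. For instance
  ∂cdg = dg − cg + cd,
  ∂abc = bc − ac + ab.
This gives a 27×18 integer matrix of rank 18; reducing to Smith normal form yields diagonal entries (1,1,1,1,1,1,1,1,1,1,1,1,1,1,1,1,1,2).

Now H_k = ker ∂_k / im ∂_{k+1}, so:

  H_0: rank C_0 − rank ∂_1 = 9 − 8 = 1, and the invariant factors of ∂_1 are all 1, so H_0 = Z.
  H_1: rank ker ∂_1 − rank ∂_2 = (27 − 8) − 18 = 1, and ∂_2 has invariant factor 2 > 1, so H_1 = Z ⊕ Z_2.
  H_2: rank ker ∂_2 − rank ∂_3 = (18 − 18) − 0 = 0, and there is no ∂_3, so H_2 = 0.

H_0 ≅ Z,  H_1 ≅ Z ⊕ Z_2,  H_2 = 0.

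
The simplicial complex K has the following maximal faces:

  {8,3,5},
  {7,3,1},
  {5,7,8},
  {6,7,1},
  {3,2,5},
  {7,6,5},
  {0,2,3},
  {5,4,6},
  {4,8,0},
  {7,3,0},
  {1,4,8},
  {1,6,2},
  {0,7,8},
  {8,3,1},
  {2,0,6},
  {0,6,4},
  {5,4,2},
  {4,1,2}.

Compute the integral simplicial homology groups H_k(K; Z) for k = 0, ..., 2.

H_0 = Z,  H_1 = Z ⊕ Z/2Z,  H_2 = 0.

Order the vertices as 0 < 1 < 2 < 3 < 4 < 5 < 6 < 7 < 8. Listing each simplex with vertices in this order, K has dimension 2 with simplices:

  0-simplices (9): [0], [1], [2], [3], [4], [5], [6], [7], [8]
  1-simplices (27): (27 of them)
  2-simplices (18): [0,2,3], [0,2,6], [0,3,7], [0,4,6], [0,4,8], [0,7,8], [1,2,4], [1,2,6], [1,3,7], [1,3,8], [1,4,8], [1,6,7], [2,3,5], [2,4,5], [3,5,8], [4,5,6], [5,6,7], [5,7,8]

Hence C_0 ≅ Z^9, C_1 ≅ Z^27, C_2 ≅ Z^18.

The boundary map ∂_1: C_1 → C_0 sends each edge [p,q] (with p < q) to q − p. For instance
  ∂[0,8] = [8] − [0].
The resulting 9×27 matrix has rank 8, and its Smith normal form has invariant factors (1,1,1,1,1,1,1,1).

The boundary map ∂_2: C_2 → C_1 acts by ∂[p,q,r] = [q,r] − [p,r] + [p,q]. For instance
  ∂[0,3,7] = [3,7] − [0,7] + [0,3],
  ∂[3,5,8] = [5,8] − [3,8] + [3,5].
As a 27×18 matrix over Z this has rank 18, with invariant factors (1,1,1,1,1,1,1,1,1,1,1,1,1,1,1,1,1,2).

Now H_k = ker ∂_k / im ∂_{k+1}, so:

  H_0: rank C_0 − rank ∂_1 = 9 − 8 = 1, and the invariant factors of ∂_1 are all 1, so H_0 = Z.
  H_1: rank ker ∂_1 − rank ∂_2 = (27 − 8) − 18 = 1, and ∂_2 has invariant factor 2 > 1, so H_1 = Z ⊕ Z/2Z.
  H_2: rank ker ∂_2 − rank ∂_3 = (18 − 18) − 0 = 0, and there is no ∂_3, so H_2 = 0.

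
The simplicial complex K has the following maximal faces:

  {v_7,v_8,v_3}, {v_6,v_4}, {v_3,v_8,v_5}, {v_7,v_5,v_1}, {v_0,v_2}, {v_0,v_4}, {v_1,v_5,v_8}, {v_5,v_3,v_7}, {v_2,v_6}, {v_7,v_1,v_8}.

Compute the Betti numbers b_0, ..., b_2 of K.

b_0 = 2, b_1 = 1, b_2 = 1.

Fix the vertex order v_0 < v_1 < v_2 < v_3 < v_4 < v_5 < v_6 < v_7 < v_8 and write every simplex with vertices in increasing order. Then dim K = 2 and the simplices of K are:

  0-simplices (9): [v_0], [v_1], [v_2], [v_3], [v_4], [v_5], [v_6], [v_7], [v_8]
  1-simplices (13): [v_0,v_2], [v_0,v_4], [v_1,v_5], [v_1,v_7], [v_1,v_8], [v_2,v_6], [v_3,v_5], [v_3,v_7], [v_3,v_8], [v_4,v_6], [v_5,v_7], [v_5,v_8], [v_7,v_8]
  2-simplices (6): [v_1,v_5,v_7], [v_1,v_5,v_8], [v_1,v_7,v_8], [v_3,v_5,v_7], [v_3,v_5,v_8], [v_3,v_7,v_8]

giving chain groups C_0 ≅ Z^9, C_1 ≅ Z^13, C_2 ≅ Z^6.

Boundary ∂_1: C_1 → C_0 sends each edge [p,q] (with p < q) to q − p. For instance
  ∂[v_1,v_7] = [v_7] − [v_1].
This gives a 9×13 integer matrix of rank 7; reducing to Smith normal form yields diagonal entries (1,1,1,1,1,1,1).

Boundary ∂_2: C_2 → C_1 acts by ∂[p,q,r] = [q,r] − [p,r] + [p,q]. For instance
  ∂[v_1,v_7,v_8] = [v_7,v_8] − [v_1,v_8] + [v_1,v_7],
  ∂[v_1,v_5,v_8] = [v_5,v_8] − [v_1,v_8] + [v_1,v_5].
The resulting 13×6 matrix has rank 5, and its Smith normal form has invariant factors (1,1,1,1,1).

Computing H_k = (kernel of ∂_k) / (image of ∂_{k+1}):

  H_0: rank C_0 − rank ∂_1 = 9 − 7 = 2, and the invariant factors of ∂_1 are all 1, so H_0 = Z^2.
  H_1: rank ker ∂_1 − rank ∂_2 = (13 − 7) − 5 = 1, and the invariant factors of ∂_2 are all 1, so H_1 = Z.
  H_2: rank ker ∂_2 − rank ∂_3 = (6 − 5) − 0 = 1, and there is no ∂_3, so H_2 = Z.

As a check, the Euler characteristic is 9 − 13 + 6 = 2, which agrees with 2 − 1 + 1 = 2.

Hence the Betti numbers are b_0 = 2, b_1 = 1, b_2 = 1.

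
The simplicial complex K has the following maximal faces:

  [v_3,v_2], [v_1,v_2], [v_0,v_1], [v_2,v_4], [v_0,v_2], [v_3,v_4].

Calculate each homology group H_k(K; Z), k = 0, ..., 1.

Take the total order v_0 < v_1 < v_2 < v_3 < v_4 on the vertex set. Then K (dimension 1) consists of the simplices:

  0-simplices (5): [v_0], [v_1], [v_2], [v_3], [v_4]
  1-simplices (6): [v_0,v_1], [v_0,v_2], [v_1,v_2], [v_2,v_3], [v_2,v_4], [v_3,v_4]

Hence C_0 ≅ Z^5, C_1 ≅ Z^6.

The boundary map ∂_1: C_1 → C_0 maps an edge to its endpoints' difference, ∂[p,q] = q − p.
The resulting 5×6 matrix has rank 4, and its Smith normal form has invariant factors (1,1,1,1).

Now H_k = ker ∂_k / im ∂_{k+1}, so:

  H_0: rank C_0 − rank ∂_1 = 5 − 4 = 1, and the invariant factors of ∂_1 are all 1, so H_0 = Z.
  H_1: rank ker ∂_1 − rank ∂_2 = (6 − 4) − 0 = 2, and there is no ∂_2, so H_1 = Z^2.

H_0 = Z,  H_1 = Z^2.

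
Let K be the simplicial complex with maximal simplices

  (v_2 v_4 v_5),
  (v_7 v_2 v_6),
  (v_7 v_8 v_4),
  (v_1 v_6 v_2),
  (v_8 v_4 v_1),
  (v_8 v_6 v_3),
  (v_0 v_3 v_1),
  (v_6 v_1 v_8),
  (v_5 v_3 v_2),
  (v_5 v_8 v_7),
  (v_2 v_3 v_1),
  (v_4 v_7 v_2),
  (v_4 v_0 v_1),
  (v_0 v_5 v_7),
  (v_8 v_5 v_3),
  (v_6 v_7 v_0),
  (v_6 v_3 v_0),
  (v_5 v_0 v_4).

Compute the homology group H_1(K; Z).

H_1 = Z ⊕ Z_2.

Take the total order v_0 < v_1 < v_2 < v_3 < v_4 < v_5 < v_6 < v_7 < v_8 on the vertex set. Then K (dimension 2) consists of the simplices:

  0-simplices (9): [v_0], [v_1], [v_2], [v_3], [v_4], [v_5], [v_6], [v_7], [v_8]
  1-simplices (27): (27 of them)
  2-simplices (18): (18 of them)

giving chain groups C_0 ≅ Z^9, C_1 ≅ Z^27, C_2 ≅ Z^18.

The boundary map ∂_1: C_1 → C_0 maps an edge to its endpoints' difference, ∂[p,q] = q − p. For instance
  ∂[v_1,v_8] = [v_8] − [v_1].
This gives a 9×27 integer matrix of rank 8; reducing to Smith normal form yields diagonal entries (1,1,1,1,1,1,1,1).

The boundary map ∂_2: C_2 → C_1 maps a triangle to the signed sum of its edges. For instance
  ∂[v_4,v_7,v_8] = [v_7,v_8] − [v_4,v_8] + [v_4,v_7],
  ∂[v_2,v_3,v_5] = [v_3,v_5] − [v_2,v_5] + [v_2,v_3].
As a 27×18 matrix over Z this has rank 18, with invariant factors (1,1,1,1,1,1,1,1,1,1,1,1,1,1,1,1,1,2).

From H_k ≅ ker(∂_k) / im(∂_{k+1}) we obtain:

  H_1: rank ker ∂_1 − rank ∂_2 = (27 − 8) − 18 = 1, and ∂_2 has invariant factor 2 > 1, so H_1 = Z ⊕ Z_2.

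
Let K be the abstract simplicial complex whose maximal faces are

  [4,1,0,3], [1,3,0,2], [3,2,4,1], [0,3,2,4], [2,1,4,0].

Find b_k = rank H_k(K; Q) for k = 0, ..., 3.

b_0 = 1, b_1 = 0, b_2 = 0, b_3 = 1.

We work with the vertex ordering 0 < 1 < 2 < 3 < 4. The simplices of K, each written with vertices in increasing order, are:

  0-simplices (5): [0], [1], [2], [3], [4]
  1-simplices (10): [0,1], [0,2], [0,3], [0,4], [1,2], [1,3], [1,4], [2,3], [2,4], [3,4]
  2-simplices (10): [0,1,2], [0,1,3], [0,1,4], [0,2,3], [0,2,4], [0,3,4], [1,2,3], [1,2,4], [1,3,4], [2,3,4]
  3-simplices (5): [0,1,2,3], [0,1,2,4], [0,1,3,4], [0,2,3,4], [1,2,3,4]

giving chain groups C_0 ≅ Z^5, C_1 ≅ Z^10, C_2 ≅ Z^10, C_3 ≅ Z^5.

Boundary ∂_1: C_1 → C_0 is given by ∂[p,q] = [q] − [p]. For instance
  ∂[2,3] = [3] − [2].
The 5×10 boundary matrix has rank 4 and Smith normal form diag(1,1,1,1).

∂_2: C_2 → C_1 maps a triangle to the signed sum of its edges. For instance
  ∂[0,2,4] = [2,4] − [0,4] + [0,2],
  ∂[1,3,4] = [3,4] − [1,4] + [1,3].
As a 10×10 matrix over Z this has rank 6, with invariant factors (1,1,1,1,1,1).

The boundary map ∂_3: C_3 → C_2 sends each 3-simplex σ to the alternating sum Σ_i (−1)^i (σ with its i-th vertex removed). For instance
  ∂[1,2,3,4] = [2,3,4] − [1,3,4] + [1,2,4] − [1,2,3],
  ∂[0,1,2,3] = [1,2,3] − [0,2,3] + [0,1,3] − [0,1,2].
The resulting 10×5 matrix has rank 4, and its Smith normal form has invariant factors (1,1,1,1).

From H_k ≅ ker(∂_k) / im(∂_{k+1}) we obtain:

  H_0: rank C_0 − rank ∂_1 = 5 − 4 = 1, and the invariant factors of ∂_1 are all 1, so H_0 = Z.
  H_1: rank ker ∂_1 − rank ∂_2 = (10 − 4) − 6 = 0, and the invariant factors of ∂_2 are all 1, so H_1 = 0.
  H_2: rank ker ∂_2 − rank ∂_3 = (10 − 6) − 4 = 0, and the invariant factors of ∂_3 are all 1, so H_2 = 0.
  H_3: rank ker ∂_3 − rank ∂_4 = (5 − 4) − 0 = 1, and there is no ∂_4, so H_3 = Z.

As a check, the Euler characteristic is 5 − 10 + 10 − 5 = 0, which agrees with 1 − 0 + 0 − 1 = 0.
(K is a triangulation of the 3-sphere S^3.)

Hence the Betti numbers are b_0 = 1, b_1 = 0, b_2 = 0, b_3 = 1.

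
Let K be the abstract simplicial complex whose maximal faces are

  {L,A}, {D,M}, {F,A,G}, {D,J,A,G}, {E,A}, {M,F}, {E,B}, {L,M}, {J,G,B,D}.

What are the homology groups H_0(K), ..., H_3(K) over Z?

Take the total order A < B < D < E < F < G < J < L < M on the vertex set. Then K (dimension 3) consists of the simplices:

  0-simplices (9): A, B, D, E, F, G, J, L, M
  1-simplices (17): AD, AE, AF, AG, AJ, AL, BD, BE, BG, BJ, DG, DJ, DM, FG, FM, GJ, LM
  2-simplices (8): ADG, ADJ, AFG, AGJ, BDG, BDJ, BGJ, DGJ
  3-simplices (2): ADGJ, BDGJ

Hence C_0 ≅ Z^9, C_1 ≅ Z^17, C_2 ≅ Z^8, C_3 ≅ Z^2.

The boundary map ∂_1: C_1 → C_0 is given by ∂[p,q] = [q] − [p].
This gives a 9×17 integer matrix of rank 8; reducing to Smith normal form yields diagonal entries (1,1,1,1,1,1,1,1).

The boundary map ∂_2: C_2 → C_1 sends each 2-simplex [p,q,r] to [q,r] − [p,r] + [p,q]. For instance
  ∂ADG = DG − AG + AD,
  ∂BDJ = DJ − BJ + BD.
The resulting 17×8 matrix has rank 6, and its Smith normal form has invariant factors (1,1,1,1,1,1).

∂_3: C_3 → C_2 sends each 3-simplex σ to the alternating sum Σ_i (−1)^i (σ with its i-th vertex removed). For instance
  ∂ADGJ = DGJ − AGJ + ADJ − ADG,
  ∂BDGJ = DGJ − BGJ + BDJ − BDG.
The 8×2 boundary matrix has rank 2 and Smith normal form diag(1,1).

Reading off H_k = ker ∂_k / im ∂_{k+1}:

  H_0: rank C_0 − rank ∂_1 = 9 − 8 = 1, and the invariant factors of ∂_1 are all 1, so H_0 = Z.
  H_1: rank ker ∂_1 − rank ∂_2 = (17 − 8) − 6 = 3, and the invariant factors of ∂_2 are all 1, so H_1 = Z^3.
  H_2: rank ker ∂_2 − rank ∂_3 = (8 − 6) − 2 = 0, and the invariant factors of ∂_3 are all 1, so H_2 = 0.
  H_3: rank ker ∂_3 − rank ∂_4 = (2 − 2) − 0 = 0, and there is no ∂_4, so H_3 = 0.

As a check, the Euler characteristic is 9 − 17 + 8 − 2 = -2, which agrees with 1 − 3 + 0 − 0 = -2.

H_0 = Z,  H_1 = Z^3,  H_2 = 0,  H_3 = 0.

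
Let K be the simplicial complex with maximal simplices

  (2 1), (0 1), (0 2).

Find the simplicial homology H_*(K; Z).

We work with the vertex ordering 0 < 1 < 2. The simplices of K, each written with vertices in increasing order, are:

  0-simplices (3): [0], [1], [2]
  1-simplices (3): [0,1], [0,2], [1,2]

Hence C_0 ≅ Z^3, C_1 ≅ Z^3.

Boundary ∂_1: C_1 → C_0 is given by ∂[p,q] = [q] − [p]. For instance
  ∂[0,1] = [1] − [0].
The 3×3 boundary matrix has rank 2 and Smith normal form diag(1,1).

Computing H_k = (kernel of ∂_k) / (image of ∂_{k+1}):

  H_0: rank C_0 − rank ∂_1 = 3 − 2 = 1, and the invariant factors of ∂_1 are all 1, so H_0 = Z.
  H_1: rank ker ∂_1 − rank ∂_2 = (3 − 2) − 0 = 1, and there is no ∂_2, so H_1 = Z.

H_0 ≅ Z,  H_1 ≅ Z.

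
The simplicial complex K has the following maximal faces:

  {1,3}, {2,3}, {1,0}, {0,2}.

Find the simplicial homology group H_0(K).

Fix the vertex order 0 < 1 < 2 < 3 and write every simplex with vertices in increasing order. Then dim K = 1 and the simplices of K are:

  0-simplices (4): [0], [1], [2], [3]
  1-simplices (4): [0,1], [0,2], [1,3], [2,3]

giving chain groups C_0 ≅ Z^4, C_1 ≅ Z^4.

The boundary map ∂_1: C_1 → C_0 maps an edge to its endpoints' difference, ∂[p,q] = q − p.
This gives a 4×4 integer matrix of rank 3; reducing to Smith normal form yields diagonal entries (1,1,1).

Now H_k = ker ∂_k / im ∂_{k+1}, so:

  H_0: rank C_0 − rank ∂_1 = 4 − 3 = 1, and the invariant factors of ∂_1 are all 1, so H_0 ≅ Z.

(K is a triangulation of the circle S^1.)

H_0 = Z.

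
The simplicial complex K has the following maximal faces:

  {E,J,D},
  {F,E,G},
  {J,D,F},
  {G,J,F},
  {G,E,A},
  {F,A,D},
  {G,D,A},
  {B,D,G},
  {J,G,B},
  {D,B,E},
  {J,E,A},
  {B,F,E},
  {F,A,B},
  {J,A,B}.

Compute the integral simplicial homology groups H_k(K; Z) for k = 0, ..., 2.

Fix the vertex order A < B < D < E < F < G < J and write every simplex with vertices in increasing order. Then dim K = 2 and the simplices of K are:

  0-simplices (7): A, B, D, E, F, G, J
  1-simplices (21): AB, AD, AE, AF, AG, AJ, BD, BE, BF, BG, BJ, DE, DF, DG, DJ, EF, EG, EJ, FG, FJ, GJ
  2-simplices (14): ABF, ABJ, ADF, ADG, AEG, AEJ, BDE, BDG, BEF, BGJ, DEJ, DFJ, EFG, FGJ

Hence C_0 ≅ Z^7, C_1 ≅ Z^21, C_2 ≅ Z^14.

The boundary map ∂_1: C_1 → C_0 is given by ∂[p,q] = [q] − [p].
This gives a 7×21 integer matrix of rank 6; reducing to Smith normal form yields diagonal entries (1,1,1,1,1,1).

Boundary ∂_2: C_2 → C_1 sends each 2-simplex [p,q,r] to [q,r] − [p,r] + [p,q]. For instance
  ∂ABJ = BJ − AJ + AB,
  ∂DEJ = EJ − DJ + DE.
This gives a 21×14 integer matrix of rank 13; reducing to Smith normal form yields diagonal entries (1,1,1,1,1,1,1,1,1,1,1,1,1).

Now H_k = ker ∂_k / im ∂_{k+1}, so:

  H_0: rank C_0 − rank ∂_1 = 7 − 6 = 1, and the invariant factors of ∂_1 are all 1, so H_0 = Z.
  H_1: rank ker ∂_1 − rank ∂_2 = (21 − 6) − 13 = 2, and the invariant factors of ∂_2 are all 1, so H_1 = Z^2.
  H_2: rank ker ∂_2 − rank ∂_3 = (14 − 13) − 0 = 1, and there is no ∂_3, so H_2 = Z.

As a check, the Euler characteristic is 7 − 21 + 14 = 0, which agrees with 1 − 2 + 1 = 0.

H_0 ≅ Z,  H_1 ≅ Z^2,  H_2 ≅ Z.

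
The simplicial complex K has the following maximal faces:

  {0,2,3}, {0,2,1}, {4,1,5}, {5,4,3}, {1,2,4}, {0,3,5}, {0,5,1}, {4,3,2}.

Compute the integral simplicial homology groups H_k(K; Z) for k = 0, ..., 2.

Fix the vertex order 0 < 1 < 2 < 3 < 4 < 5 and write every simplex with vertices in increasing order. Then dim K = 2 and the simplices of K are:

  0-simplices (6): [0], [1], [2], [3], [4], [5]
  1-simplices (12): [0,1], [0,2], [0,3], [0,5], [1,2], [1,4], [1,5], [2,3], [2,4], [3,4], [3,5], [4,5]
  2-simplices (8): [0,1,2], [0,1,5], [0,2,3], [0,3,5], [1,2,4], [1,4,5], [2,3,4], [3,4,5]

Hence C_0 ≅ Z^6, C_1 ≅ Z^12, C_2 ≅ Z^8.

The boundary map ∂_1: C_1 → C_0 is given by ∂[p,q] = [q] − [p].
The resulting 6×12 matrix has rank 5, and its Smith normal form has invariant factors (1,1,1,1,1).

∂_2: C_2 → C_1 acts by ∂[p,q,r] = [q,r] − [p,r] + [p,q]. For instance
  ∂[0,1,5] = [1,5] − [0,5] + [0,1],
  ∂[0,2,3] = [2,3] − [0,3] + [0,2].
This gives a 12×8 integer matrix of rank 7; reducing to Smith normal form yields diagonal entries (1,1,1,1,1,1,1).

Computing H_k = (kernel of ∂_k) / (image of ∂_{k+1}):

  H_0: rank C_0 − rank ∂_1 = 6 − 5 = 1, and the invariant factors of ∂_1 are all 1, so H_0 = Z.
  H_1: rank ker ∂_1 − rank ∂_2 = (12 − 5) − 7 = 0, and the invariant factors of ∂_2 are all 1, so H_1 = 0.
  H_2: rank ker ∂_2 − rank ∂_3 = (8 − 7) − 0 = 1, and there is no ∂_3, so H_2 = Z.

(K is a triangulation of the 2-sphere S^2.)

H_0 ≅ Z,  H_1 = 0,  H_2 ≅ Z.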